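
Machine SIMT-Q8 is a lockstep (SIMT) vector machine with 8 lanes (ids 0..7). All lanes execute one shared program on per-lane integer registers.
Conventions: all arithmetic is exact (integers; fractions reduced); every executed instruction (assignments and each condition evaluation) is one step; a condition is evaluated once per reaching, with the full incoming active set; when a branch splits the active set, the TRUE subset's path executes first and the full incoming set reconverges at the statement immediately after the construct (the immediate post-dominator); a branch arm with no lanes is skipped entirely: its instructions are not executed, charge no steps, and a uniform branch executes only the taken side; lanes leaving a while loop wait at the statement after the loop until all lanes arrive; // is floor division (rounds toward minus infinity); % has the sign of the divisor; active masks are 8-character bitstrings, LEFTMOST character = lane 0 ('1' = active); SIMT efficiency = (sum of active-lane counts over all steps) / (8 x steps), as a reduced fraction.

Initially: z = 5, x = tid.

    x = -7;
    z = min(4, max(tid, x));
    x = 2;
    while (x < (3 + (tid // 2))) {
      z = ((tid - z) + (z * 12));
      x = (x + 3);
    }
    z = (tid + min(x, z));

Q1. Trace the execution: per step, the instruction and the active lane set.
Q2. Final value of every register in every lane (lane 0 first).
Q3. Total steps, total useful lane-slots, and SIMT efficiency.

step 0: x <- -7                      11111111
step 1: z <- min(4, max(tid, x))     11111111
step 2: x <- 2                       11111111
step 3: eval (x < (3 + (tid // 2)))  11111111
step 4: z <- ((tid - z) + (z * 12))  11111111
step 5: x <- (x + 3)                 11111111
step 6: eval (x < (3 + (tid // 2)))  11111111
step 7: z <- ((tid - z) + (z * 12))  00000011
step 8: x <- (x + 3)                 00000011
step 9: eval (x < (3 + (tid // 2)))  00000011
step 10: z <- (tid + min(x, z))       11111111

Answer: 11 steps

z: 0,6,7,8,9,10,14,15
x: 5,5,5,5,5,5,8,8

steps = 11; useful = 70; efficiency = 70/88 = 35/44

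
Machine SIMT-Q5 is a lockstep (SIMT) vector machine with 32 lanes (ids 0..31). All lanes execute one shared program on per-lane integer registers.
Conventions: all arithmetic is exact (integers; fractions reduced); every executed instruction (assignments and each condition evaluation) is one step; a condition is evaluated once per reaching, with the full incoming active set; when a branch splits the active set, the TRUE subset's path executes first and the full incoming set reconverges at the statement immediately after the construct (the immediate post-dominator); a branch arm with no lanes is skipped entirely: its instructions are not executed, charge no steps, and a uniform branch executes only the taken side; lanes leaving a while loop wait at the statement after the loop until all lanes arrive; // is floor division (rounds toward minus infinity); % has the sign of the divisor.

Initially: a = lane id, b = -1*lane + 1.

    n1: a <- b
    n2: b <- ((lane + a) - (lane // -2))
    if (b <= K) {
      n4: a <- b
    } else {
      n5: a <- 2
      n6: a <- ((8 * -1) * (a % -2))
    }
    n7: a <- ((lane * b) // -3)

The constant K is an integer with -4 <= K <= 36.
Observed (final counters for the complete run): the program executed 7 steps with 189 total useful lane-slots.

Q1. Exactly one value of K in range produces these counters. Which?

Answer: K = 2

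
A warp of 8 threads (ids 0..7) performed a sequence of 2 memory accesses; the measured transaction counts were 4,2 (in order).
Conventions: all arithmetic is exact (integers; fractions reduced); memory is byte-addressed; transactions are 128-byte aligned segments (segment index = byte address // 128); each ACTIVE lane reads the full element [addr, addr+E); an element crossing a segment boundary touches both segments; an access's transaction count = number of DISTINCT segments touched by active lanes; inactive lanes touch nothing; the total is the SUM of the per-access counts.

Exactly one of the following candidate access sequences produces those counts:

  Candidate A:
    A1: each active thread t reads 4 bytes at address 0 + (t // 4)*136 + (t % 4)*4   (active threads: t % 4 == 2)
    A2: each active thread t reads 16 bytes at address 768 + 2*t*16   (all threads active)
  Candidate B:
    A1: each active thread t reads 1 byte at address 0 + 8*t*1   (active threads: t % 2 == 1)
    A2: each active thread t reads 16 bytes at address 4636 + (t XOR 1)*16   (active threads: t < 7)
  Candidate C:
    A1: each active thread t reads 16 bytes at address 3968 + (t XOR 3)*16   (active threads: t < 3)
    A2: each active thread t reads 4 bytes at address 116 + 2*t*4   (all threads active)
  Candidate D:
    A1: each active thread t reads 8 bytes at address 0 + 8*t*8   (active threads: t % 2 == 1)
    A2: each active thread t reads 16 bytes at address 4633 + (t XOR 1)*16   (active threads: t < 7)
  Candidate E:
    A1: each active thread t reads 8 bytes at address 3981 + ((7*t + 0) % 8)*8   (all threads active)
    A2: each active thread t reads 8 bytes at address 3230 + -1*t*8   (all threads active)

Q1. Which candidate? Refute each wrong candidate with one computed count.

A: A1 gives 2 transactions, not 4
B: A1 gives 1 transaction, not 4
C: A1 gives 1 transaction, not 4
E: A1 gives 1 transaction, not 4
D: all counts match (4,2)

Answer: D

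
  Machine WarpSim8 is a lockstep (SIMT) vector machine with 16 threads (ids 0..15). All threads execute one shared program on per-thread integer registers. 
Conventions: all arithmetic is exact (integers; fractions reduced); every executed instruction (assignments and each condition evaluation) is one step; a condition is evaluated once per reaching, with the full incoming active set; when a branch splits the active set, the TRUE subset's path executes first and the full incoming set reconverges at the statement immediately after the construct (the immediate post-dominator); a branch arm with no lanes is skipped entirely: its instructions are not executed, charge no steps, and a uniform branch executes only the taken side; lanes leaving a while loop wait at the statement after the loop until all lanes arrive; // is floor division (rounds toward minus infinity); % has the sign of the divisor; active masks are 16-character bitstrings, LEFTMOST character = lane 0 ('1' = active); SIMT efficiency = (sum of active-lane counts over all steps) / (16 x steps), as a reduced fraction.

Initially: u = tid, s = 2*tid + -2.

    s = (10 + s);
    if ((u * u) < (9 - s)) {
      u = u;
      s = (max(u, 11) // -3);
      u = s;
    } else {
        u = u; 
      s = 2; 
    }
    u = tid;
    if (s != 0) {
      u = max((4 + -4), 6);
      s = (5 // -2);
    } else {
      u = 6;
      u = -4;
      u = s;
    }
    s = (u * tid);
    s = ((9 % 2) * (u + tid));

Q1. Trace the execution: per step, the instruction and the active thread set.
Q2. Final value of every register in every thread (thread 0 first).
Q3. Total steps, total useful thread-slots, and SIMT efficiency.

step 0: s <- (10 + s)                1111111111111111
step 1: eval ((u * u) < (9 - s))     1111111111111111
step 2: u <- u                       1000000000000000
step 3: s <- (max(u, 11) // -3)      1000000000000000
step 4: u <- s                       1000000000000000
step 5: u <- u                       0111111111111111
step 6: s <- 2                       0111111111111111
step 7: u <- tid                     1111111111111111
step 8: eval (s != 0)                1111111111111111
step 9: u <- max((4 + -4), 6)        1111111111111111
step 10: s <- (5 // -2)               1111111111111111
step 11: s <- (u * tid)               1111111111111111
step 12: s <- ((9 % 2) * (u + tid))   1111111111111111

Answer: 13 steps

u: 6,6,6,6,6,6,6,6,6,6,6,6,6,6,6,6
s: 6,7,8,9,10,11,12,13,14,15,16,17,18,19,20,21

steps = 13; useful = 161; efficiency = 161/208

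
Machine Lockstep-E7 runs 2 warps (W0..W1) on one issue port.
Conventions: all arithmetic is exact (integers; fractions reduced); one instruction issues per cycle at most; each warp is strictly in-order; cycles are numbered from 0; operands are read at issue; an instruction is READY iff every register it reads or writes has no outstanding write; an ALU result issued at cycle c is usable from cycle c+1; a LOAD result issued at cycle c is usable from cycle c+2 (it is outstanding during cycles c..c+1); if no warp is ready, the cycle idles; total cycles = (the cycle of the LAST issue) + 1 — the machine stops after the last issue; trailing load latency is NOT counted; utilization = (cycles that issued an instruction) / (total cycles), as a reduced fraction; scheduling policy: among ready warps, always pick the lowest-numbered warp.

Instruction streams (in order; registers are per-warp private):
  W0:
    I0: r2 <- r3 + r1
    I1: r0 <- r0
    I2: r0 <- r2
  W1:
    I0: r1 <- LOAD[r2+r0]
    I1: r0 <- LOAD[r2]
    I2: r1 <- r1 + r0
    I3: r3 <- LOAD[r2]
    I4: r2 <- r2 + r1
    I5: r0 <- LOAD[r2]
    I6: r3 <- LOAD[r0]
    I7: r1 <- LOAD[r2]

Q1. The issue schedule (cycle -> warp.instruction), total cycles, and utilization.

cycle 0: W0.I0
cycle 1: W0.I1
cycle 2: W0.I2
cycle 3: W1.I0
cycle 4: W1.I1
cycle 5: idle
cycle 6: W1.I2
cycle 7: W1.I3
cycle 8: W1.I4
cycle 9: W1.I5
cycle 10: idle
cycle 11: W1.I6
cycle 12: W1.I7

Answer: 13 cycles, utilization 11/13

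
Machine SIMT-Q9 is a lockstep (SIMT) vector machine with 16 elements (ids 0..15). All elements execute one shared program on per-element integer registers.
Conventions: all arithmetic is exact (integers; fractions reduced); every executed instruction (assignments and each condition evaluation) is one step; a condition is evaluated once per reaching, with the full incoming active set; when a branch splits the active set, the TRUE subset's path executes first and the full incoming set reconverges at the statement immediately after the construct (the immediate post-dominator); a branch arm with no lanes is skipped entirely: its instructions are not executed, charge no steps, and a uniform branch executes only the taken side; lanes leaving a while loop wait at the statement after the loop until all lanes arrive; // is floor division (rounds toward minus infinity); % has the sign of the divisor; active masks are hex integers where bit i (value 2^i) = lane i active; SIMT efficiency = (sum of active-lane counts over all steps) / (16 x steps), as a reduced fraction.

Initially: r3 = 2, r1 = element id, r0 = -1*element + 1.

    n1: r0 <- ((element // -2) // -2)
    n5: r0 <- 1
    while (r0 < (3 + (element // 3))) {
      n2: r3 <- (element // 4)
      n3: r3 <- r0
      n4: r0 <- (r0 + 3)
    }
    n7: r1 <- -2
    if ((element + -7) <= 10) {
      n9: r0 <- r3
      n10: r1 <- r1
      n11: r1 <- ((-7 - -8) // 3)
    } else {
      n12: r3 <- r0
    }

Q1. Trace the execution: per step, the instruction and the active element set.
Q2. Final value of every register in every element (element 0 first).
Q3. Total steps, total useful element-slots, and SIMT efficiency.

step 0: r0 <- ((element // -2) // -2) 0xffff
step 1: r0 <- 1                      0xffff
step 2: eval (r0 < (3 + (element // 3))) 0xffff
step 3: r3 <- (element // 4)         0xffff
step 4: r3 <- r0                     0xffff
step 5: r0 <- (r0 + 3)               0xffff
step 6: eval (r0 < (3 + (element // 3))) 0xffff
step 7: r3 <- (element // 4)         0xffc0
step 8: r3 <- r0                     0xffc0
step 9: r0 <- (r0 + 3)               0xffc0
step 10: eval (r0 < (3 + (element // 3))) 0xffc0
step 11: r3 <- (element // 4)         0x8000
step 12: r3 <- r0                     0x8000
step 13: r0 <- (r0 + 3)               0x8000
step 14: eval (r0 < (3 + (element // 3))) 0x8000
step 15: r1 <- -2                     0xffff
step 16: eval ((element + -7) <= 10)  0xffff
step 17: r0 <- r3                     0xffff
step 18: r1 <- r1                     0xffff
step 19: r1 <- ((-7 - -8) // 3)       0xffff

Answer: 20 steps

r3: 1,1,1,1,1,1,4,4,4,4,4,4,4,4,4,7
r1: 0,0,0,0,0,0,0,0,0,0,0,0,0,0,0,0
r0: 1,1,1,1,1,1,4,4,4,4,4,4,4,4,4,7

steps = 20; useful = 236; efficiency = 236/320 = 59/80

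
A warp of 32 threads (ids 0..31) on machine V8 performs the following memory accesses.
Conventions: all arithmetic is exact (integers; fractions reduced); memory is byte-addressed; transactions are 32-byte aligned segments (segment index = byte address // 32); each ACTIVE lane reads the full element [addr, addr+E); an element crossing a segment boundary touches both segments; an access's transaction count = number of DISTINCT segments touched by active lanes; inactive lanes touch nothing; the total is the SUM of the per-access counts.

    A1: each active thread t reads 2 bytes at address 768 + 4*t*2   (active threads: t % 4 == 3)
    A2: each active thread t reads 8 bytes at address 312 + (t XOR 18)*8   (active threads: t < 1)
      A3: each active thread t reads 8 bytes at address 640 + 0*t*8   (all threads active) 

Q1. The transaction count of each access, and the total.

A1: 8 transactions
A2: 1 transaction
A3: 1 transaction

Answer: 8,1,1; total 10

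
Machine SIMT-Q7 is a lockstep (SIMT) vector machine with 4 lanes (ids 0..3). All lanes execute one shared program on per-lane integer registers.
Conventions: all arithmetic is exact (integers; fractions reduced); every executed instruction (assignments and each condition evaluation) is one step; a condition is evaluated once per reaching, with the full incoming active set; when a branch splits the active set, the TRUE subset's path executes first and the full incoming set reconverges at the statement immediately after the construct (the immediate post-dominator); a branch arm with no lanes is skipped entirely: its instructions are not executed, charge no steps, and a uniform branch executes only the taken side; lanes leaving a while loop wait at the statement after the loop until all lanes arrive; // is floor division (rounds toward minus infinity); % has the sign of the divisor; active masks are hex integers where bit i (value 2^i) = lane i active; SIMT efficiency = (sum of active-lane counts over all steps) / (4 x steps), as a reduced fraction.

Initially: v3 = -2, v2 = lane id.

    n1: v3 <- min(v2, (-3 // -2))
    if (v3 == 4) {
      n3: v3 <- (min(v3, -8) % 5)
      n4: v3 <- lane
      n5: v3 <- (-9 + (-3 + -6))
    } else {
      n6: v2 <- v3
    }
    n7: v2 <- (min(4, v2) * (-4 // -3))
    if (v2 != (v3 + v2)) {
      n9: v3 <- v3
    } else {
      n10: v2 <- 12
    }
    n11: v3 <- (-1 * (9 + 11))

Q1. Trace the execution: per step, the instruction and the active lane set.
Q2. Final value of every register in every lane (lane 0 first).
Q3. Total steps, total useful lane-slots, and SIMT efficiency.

step 0: v3 <- min(v2, (-3 // -2))    0xf
step 1: eval (v3 == 4)               0xf
step 2: v2 <- v3                     0xf
step 3: v2 <- (min(4, v2) * (-4 // -3)) 0xf
step 4: eval (v2 != (v3 + v2))       0xf
step 5: v3 <- v3                     0xe
step 6: v2 <- 12                     0x1
step 7: v3 <- (-1 * (9 + 11))        0xf

Answer: 8 steps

v3: -20,-20,-20,-20
v2: 12,1,1,1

steps = 8; useful = 28; efficiency = 28/32 = 7/8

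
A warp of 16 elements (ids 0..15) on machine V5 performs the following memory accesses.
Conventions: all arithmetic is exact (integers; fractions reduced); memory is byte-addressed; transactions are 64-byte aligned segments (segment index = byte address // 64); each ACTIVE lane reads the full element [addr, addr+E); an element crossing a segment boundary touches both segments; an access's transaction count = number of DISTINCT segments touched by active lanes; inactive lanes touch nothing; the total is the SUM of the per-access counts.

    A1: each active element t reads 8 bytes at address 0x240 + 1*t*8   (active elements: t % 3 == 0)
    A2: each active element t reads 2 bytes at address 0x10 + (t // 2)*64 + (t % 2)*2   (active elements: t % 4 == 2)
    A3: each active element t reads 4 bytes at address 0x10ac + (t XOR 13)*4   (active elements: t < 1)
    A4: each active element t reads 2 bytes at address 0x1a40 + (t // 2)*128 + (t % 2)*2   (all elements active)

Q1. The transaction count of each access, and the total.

A1: 2 transactions
A2: 4 transactions
A3: 1 transaction
A4: 8 transactions

Answer: 2,4,1,8; total 15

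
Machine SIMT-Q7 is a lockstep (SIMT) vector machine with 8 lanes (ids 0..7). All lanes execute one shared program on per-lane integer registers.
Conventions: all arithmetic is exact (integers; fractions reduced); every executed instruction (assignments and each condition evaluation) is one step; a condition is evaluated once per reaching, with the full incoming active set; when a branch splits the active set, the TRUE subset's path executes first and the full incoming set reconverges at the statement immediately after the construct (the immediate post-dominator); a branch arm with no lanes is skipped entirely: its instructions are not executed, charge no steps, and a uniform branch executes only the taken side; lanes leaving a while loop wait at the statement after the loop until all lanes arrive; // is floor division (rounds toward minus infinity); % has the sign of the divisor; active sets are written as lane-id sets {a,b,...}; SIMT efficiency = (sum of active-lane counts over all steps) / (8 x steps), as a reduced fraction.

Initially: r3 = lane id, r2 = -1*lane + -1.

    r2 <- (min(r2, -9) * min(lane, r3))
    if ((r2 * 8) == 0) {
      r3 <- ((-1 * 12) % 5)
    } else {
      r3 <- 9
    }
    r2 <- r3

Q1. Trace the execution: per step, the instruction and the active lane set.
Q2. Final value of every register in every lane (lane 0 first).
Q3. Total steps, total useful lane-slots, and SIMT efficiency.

step 0: r2 <- (min(r2, -9) * min(lane, r3)) {0,1,2,3,4,5,6,7}
step 1: eval ((r2 * 8) == 0)         {0,1,2,3,4,5,6,7}
step 2: r3 <- ((-1 * 12) % 5)        {0}
step 3: r3 <- 9                      {1,2,3,4,5,6,7}
step 4: r2 <- r3                     {0,1,2,3,4,5,6,7}

Answer: 5 steps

r3: 3,9,9,9,9,9,9,9
r2: 3,9,9,9,9,9,9,9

steps = 5; useful = 32; efficiency = 32/40 = 4/5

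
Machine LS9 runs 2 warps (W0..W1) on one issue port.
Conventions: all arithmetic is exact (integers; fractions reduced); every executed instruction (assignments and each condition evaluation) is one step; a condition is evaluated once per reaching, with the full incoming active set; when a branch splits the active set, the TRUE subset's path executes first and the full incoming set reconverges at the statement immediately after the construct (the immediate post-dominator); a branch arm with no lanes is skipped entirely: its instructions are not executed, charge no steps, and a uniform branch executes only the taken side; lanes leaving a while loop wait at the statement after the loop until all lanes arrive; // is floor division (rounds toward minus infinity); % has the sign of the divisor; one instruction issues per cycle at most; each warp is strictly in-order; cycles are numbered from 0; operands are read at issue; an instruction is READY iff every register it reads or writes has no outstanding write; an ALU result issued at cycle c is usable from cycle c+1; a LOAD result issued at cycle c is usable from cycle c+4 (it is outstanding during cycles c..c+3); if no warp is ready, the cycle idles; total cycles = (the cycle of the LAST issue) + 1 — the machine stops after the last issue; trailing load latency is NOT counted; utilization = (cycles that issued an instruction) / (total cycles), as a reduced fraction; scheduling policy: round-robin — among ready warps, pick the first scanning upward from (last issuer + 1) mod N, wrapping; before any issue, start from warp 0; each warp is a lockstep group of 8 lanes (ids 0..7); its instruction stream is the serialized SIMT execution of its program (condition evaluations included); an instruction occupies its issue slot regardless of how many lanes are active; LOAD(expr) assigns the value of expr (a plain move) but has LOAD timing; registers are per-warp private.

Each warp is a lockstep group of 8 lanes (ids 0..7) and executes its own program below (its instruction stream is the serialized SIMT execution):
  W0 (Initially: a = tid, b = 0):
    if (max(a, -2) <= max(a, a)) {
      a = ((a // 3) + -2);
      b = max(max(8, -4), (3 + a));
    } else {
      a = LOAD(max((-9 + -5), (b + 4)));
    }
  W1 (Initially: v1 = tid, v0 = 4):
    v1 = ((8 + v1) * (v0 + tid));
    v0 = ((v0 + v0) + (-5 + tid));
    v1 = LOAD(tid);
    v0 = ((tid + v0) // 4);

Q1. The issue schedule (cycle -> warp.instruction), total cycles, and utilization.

cycle 0: W0.I0
cycle 1: W1.I0
cycle 2: W0.I1
cycle 3: W1.I1
cycle 4: W0.I2
cycle 5: W1.I2
cycle 6: W1.I3

Answer: 7 cycles, utilization 1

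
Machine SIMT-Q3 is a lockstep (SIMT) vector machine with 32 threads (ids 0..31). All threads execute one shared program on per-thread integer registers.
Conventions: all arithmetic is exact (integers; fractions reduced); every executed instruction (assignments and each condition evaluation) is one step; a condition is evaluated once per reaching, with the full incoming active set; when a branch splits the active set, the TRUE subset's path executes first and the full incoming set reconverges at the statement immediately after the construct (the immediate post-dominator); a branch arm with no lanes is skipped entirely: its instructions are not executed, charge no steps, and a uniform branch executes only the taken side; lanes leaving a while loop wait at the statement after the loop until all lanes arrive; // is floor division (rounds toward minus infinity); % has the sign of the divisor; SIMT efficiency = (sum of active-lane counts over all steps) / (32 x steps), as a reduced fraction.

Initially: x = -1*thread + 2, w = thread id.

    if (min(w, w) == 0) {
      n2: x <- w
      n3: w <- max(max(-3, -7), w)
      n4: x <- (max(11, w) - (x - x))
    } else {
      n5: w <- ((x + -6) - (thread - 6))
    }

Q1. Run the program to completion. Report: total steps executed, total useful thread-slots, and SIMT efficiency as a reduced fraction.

Answer: 5 steps, 66 useful, 33/80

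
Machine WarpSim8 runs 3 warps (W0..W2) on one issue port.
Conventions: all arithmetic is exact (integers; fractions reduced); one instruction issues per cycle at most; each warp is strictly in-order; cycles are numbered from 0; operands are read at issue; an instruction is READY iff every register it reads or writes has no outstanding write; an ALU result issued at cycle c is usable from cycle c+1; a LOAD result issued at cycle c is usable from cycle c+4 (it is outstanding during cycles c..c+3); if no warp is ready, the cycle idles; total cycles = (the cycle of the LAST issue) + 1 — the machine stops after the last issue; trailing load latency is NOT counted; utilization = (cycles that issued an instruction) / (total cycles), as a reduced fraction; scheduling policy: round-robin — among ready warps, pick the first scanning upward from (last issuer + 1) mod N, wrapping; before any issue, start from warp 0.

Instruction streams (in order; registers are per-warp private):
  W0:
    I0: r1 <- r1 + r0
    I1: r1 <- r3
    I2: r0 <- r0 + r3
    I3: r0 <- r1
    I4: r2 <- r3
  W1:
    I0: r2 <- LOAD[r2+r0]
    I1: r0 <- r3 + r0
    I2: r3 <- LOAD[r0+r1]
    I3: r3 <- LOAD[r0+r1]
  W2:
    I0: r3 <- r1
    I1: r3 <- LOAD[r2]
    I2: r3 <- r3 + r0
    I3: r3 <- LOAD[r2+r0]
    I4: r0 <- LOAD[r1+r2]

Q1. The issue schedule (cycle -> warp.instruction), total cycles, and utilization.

cycle 0: W0.I0
cycle 1: W1.I0
cycle 2: W2.I0
cycle 3: W0.I1
cycle 4: W1.I1
cycle 5: W2.I1
cycle 6: W0.I2
cycle 7: W1.I2
cycle 8: W0.I3
cycle 9: W2.I2
cycle 10: W0.I4
cycle 11: W1.I3
cycle 12: W2.I3
cycle 13: W2.I4

Answer: 14 cycles, utilization 1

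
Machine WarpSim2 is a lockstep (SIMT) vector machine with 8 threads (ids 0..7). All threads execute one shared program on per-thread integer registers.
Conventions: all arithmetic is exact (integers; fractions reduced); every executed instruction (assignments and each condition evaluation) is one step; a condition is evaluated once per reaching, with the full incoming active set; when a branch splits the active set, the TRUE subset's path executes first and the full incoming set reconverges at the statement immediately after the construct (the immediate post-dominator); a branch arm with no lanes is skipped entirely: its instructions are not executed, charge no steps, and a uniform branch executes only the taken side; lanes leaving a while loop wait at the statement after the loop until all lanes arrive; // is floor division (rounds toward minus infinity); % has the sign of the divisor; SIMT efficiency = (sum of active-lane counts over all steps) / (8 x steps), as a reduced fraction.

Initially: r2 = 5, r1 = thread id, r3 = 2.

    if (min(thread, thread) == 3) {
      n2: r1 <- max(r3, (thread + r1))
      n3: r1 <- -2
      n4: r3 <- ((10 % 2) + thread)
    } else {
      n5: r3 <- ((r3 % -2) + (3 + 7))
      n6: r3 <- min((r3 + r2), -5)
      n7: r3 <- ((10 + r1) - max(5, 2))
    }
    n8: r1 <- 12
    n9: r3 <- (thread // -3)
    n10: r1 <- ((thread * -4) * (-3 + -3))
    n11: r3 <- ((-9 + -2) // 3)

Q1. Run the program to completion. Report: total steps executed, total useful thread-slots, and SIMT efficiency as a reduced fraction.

Answer: 11 steps, 64 useful, 8/11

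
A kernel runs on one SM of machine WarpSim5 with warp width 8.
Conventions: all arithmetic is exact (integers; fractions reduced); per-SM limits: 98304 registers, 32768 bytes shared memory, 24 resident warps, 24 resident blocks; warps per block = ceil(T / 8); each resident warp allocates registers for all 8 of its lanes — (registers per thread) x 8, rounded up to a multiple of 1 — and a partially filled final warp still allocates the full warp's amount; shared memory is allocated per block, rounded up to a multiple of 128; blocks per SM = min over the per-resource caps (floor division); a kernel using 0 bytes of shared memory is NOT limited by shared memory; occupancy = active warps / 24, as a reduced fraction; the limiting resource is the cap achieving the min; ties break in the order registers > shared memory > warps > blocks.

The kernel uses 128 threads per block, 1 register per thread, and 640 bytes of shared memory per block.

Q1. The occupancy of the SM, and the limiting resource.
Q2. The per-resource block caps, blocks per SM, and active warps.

Answer: occupancy 2/3, limited by warps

registers: 768 blocks
shared memory: 51 blocks
warps: 1 block
blocks: 24 blocks

Answer: 1 block, 16 active warps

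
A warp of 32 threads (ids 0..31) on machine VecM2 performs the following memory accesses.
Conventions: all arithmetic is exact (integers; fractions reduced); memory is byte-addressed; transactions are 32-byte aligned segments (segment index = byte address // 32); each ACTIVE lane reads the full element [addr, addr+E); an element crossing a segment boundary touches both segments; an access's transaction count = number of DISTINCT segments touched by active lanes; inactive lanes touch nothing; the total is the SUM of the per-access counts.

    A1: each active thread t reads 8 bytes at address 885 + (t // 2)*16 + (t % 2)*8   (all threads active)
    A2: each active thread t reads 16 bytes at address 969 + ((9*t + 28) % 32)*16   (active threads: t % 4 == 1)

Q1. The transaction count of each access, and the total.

A1: 9 transactions
A2: 16 transactions

Answer: 9,16; total 25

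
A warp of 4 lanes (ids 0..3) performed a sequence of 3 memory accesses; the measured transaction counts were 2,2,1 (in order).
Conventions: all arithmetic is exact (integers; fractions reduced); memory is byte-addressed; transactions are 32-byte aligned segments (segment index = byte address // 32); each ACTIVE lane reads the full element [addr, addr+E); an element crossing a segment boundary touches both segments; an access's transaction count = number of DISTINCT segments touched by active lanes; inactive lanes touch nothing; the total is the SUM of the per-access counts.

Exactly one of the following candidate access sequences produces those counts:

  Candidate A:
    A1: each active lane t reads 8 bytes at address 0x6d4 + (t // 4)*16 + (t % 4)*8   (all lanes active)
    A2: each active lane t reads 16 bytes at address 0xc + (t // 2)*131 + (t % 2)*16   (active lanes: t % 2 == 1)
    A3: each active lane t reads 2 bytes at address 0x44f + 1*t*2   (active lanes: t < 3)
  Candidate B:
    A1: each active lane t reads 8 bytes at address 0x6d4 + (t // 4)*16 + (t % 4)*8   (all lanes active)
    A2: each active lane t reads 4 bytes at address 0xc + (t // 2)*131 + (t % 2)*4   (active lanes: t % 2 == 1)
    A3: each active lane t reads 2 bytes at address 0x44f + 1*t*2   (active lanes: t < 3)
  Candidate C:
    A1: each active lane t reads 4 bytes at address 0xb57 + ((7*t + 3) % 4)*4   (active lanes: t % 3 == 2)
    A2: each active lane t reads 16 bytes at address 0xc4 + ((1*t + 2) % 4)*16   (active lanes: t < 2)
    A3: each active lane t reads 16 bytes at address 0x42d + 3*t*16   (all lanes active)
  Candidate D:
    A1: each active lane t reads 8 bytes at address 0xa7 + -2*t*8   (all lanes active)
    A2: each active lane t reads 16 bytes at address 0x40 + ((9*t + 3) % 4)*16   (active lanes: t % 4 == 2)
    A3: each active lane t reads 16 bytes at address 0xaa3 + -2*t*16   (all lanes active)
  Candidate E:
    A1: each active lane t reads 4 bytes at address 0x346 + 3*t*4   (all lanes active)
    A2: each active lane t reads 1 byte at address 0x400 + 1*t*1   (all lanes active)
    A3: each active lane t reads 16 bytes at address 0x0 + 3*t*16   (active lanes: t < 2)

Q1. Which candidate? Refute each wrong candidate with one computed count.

A: A2 gives 4 transactions, not 2
C: A1 gives 1 transaction, not 2
D: A1 gives 3 transactions, not 2
E: A2 gives 1 transaction, not 2
B: all counts match (2,2,1)

Answer: B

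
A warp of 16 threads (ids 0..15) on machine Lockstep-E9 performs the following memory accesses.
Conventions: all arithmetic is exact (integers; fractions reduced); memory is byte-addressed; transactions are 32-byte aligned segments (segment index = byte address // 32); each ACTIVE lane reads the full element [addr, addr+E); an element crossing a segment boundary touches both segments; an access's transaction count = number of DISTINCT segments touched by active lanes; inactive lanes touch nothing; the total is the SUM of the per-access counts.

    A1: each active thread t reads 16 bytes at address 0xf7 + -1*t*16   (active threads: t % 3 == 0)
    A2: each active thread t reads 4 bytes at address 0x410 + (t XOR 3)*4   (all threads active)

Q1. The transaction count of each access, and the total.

A1: 9 transactions
A2: 3 transactions

Answer: 9,3; total 12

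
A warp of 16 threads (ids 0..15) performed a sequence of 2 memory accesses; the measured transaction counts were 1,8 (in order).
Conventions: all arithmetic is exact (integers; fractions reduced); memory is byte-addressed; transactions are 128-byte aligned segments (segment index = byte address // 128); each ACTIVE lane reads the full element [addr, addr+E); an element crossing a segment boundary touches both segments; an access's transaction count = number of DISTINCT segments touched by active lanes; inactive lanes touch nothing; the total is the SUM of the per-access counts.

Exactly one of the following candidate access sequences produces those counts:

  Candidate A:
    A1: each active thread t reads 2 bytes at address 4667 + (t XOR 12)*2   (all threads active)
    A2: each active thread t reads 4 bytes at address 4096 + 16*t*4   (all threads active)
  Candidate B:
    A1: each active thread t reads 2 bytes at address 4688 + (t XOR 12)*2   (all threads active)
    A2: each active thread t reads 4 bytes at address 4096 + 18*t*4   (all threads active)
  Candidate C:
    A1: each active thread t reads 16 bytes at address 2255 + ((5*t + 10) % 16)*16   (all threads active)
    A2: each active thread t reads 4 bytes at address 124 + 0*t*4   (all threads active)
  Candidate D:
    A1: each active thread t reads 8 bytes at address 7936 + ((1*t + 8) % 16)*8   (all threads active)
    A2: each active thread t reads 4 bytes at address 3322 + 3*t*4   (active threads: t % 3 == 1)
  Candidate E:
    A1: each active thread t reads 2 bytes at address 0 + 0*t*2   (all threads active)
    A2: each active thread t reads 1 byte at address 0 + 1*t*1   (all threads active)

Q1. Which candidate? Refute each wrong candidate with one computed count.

B: A2 gives 9 transactions, not 8
C: A1 gives 3 transactions, not 1
D: A2 gives 2 transactions, not 8
E: A2 gives 1 transaction, not 8
A: all counts match (1,8)

Answer: A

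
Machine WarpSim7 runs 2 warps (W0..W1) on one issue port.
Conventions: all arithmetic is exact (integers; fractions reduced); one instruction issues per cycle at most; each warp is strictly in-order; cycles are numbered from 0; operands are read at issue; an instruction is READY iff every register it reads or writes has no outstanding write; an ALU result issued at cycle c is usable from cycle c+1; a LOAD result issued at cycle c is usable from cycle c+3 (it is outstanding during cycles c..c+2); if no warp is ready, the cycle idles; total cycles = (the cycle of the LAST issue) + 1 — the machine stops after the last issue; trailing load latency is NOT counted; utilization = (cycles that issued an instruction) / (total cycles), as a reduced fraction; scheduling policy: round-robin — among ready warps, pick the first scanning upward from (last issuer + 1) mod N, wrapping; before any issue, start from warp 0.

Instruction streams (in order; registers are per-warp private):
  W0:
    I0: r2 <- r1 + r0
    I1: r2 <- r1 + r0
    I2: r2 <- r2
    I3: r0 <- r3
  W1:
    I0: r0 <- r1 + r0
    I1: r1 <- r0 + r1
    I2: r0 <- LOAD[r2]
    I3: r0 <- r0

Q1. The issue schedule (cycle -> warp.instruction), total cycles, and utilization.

cycle 0: W0.I0
cycle 1: W1.I0
cycle 2: W0.I1
cycle 3: W1.I1
cycle 4: W0.I2
cycle 5: W1.I2
cycle 6: W0.I3
cycle 7: idle
cycle 8: W1.I3

Answer: 9 cycles, utilization 8/9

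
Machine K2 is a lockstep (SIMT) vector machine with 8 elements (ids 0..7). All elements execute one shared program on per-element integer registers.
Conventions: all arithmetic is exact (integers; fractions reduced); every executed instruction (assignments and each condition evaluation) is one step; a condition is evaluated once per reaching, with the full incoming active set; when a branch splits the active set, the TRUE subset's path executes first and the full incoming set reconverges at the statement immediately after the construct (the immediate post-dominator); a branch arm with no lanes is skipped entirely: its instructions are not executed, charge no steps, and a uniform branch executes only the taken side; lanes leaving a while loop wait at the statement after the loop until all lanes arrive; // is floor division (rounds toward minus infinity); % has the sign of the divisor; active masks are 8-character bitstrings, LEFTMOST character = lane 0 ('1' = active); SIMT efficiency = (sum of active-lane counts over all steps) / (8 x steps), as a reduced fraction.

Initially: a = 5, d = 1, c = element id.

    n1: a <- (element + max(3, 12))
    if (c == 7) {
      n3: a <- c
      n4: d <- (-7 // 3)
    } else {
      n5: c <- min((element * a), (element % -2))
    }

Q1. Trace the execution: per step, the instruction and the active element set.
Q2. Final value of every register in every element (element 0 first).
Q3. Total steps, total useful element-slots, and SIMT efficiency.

step 0: a <- (element + max(3, 12))  11111111
step 1: eval (c == 7)                11111111
step 2: a <- c                       00000001
step 3: d <- (-7 // 3)               00000001
step 4: c <- min((element * a), (element % -2)) 11111110

Answer: 5 steps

a: 12,13,14,15,16,17,18,7
d: 1,1,1,1,1,1,1,-3
c: 0,-1,0,-1,0,-1,0,7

steps = 5; useful = 25; efficiency = 25/40 = 5/8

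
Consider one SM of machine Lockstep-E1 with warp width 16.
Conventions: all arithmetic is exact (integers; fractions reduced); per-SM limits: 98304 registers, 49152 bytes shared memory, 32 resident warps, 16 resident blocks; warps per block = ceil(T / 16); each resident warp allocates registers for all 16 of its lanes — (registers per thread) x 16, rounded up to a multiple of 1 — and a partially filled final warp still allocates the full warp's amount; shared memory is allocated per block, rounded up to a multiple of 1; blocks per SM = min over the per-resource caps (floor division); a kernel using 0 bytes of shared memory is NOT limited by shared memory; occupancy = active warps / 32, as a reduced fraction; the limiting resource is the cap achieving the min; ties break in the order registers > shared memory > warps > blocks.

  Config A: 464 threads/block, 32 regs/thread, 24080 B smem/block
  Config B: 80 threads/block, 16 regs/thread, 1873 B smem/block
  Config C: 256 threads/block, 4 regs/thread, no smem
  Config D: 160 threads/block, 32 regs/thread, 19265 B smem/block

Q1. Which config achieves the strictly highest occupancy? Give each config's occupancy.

occupancies: A 29/32, B 15/16, C 1, D 5/8

Answer: C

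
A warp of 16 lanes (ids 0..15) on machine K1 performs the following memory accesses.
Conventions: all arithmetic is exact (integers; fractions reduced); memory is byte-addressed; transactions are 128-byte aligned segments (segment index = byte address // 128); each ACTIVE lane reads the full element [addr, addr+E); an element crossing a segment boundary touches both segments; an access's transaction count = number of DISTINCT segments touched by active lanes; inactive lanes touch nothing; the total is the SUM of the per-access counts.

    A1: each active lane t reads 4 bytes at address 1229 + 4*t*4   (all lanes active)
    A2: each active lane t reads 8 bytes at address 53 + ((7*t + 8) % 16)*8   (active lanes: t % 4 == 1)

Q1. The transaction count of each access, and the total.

A1: 3 transactions
A2: 2 transactions

Answer: 3,2; total 5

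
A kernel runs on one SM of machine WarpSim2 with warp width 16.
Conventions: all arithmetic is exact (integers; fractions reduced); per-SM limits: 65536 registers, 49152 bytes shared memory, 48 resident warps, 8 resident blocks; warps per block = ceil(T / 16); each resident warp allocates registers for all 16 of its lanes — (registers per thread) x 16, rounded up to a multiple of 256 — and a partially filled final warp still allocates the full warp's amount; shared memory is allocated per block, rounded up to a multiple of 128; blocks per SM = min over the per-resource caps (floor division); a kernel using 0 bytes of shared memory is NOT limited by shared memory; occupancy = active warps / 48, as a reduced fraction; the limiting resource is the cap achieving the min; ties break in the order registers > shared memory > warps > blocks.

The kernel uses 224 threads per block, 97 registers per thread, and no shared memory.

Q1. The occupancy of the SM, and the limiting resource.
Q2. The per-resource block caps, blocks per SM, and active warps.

Answer: occupancy 7/12, limited by registers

registers: 2 blocks
shared memory: no limit (kernel uses none)
warps: 3 blocks
blocks: 8 blocks

Answer: 2 blocks, 28 active warps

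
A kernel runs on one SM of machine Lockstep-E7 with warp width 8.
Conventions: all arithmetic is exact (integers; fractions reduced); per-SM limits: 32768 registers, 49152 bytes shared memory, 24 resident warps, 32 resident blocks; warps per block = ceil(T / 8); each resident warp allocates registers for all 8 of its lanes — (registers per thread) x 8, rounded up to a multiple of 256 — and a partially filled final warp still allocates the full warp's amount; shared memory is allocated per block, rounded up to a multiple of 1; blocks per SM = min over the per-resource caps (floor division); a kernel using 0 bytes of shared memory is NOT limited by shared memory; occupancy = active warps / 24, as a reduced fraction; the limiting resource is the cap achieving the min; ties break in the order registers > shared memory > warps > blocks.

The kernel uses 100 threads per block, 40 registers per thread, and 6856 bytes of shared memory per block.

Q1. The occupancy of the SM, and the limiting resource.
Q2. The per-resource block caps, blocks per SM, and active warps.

Answer: occupancy 13/24, limited by warps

registers: 4 blocks
shared memory: 7 blocks
warps: 1 block
blocks: 32 blocks

Answer: 1 block, 13 active warps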